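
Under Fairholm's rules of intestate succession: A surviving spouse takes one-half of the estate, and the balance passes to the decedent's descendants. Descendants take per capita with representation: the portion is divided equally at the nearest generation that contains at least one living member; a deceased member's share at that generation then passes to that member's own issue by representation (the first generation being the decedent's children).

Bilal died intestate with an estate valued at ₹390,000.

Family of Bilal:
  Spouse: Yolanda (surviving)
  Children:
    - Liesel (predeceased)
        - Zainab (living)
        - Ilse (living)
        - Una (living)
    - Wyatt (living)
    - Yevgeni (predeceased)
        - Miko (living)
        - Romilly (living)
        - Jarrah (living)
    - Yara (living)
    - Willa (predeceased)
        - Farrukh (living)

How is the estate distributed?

Yolanda: ₹195,000; Zainab: ₹13,000; Ilse: ₹13,000; Una: ₹13,000; Wyatt: ₹39,000; Miko: ₹13,000; Romilly: ₹13,000; Jarrah: ₹13,000; Yara: ₹39,000; Farrukh: ₹39,000

Yolanda takes one-half of ₹390,000 = ₹195,000. The remaining ₹195,000 passes to the descendants.
The descendants' portion (₹195,000) is divided into 5 shares of ₹39,000: Wyatt and Yara each take ₹39,000; Liesel's ₹39,000 share passes to Liesel's issue; Yevgeni's ₹39,000 share passes to Yevgeni's issue; Willa's ₹39,000 share passes to Willa's issue.
Liesel's share (₹39,000) is divided into 3 shares of ₹13,000: Zainab, Ilse, and Una each take ₹13,000.
Yevgeni's share (₹39,000) is divided into 3 shares of ₹13,000: Miko, Romilly, and Jarrah each take ₹13,000.
Willa's share (₹39,000) passes entirely to Farrukh.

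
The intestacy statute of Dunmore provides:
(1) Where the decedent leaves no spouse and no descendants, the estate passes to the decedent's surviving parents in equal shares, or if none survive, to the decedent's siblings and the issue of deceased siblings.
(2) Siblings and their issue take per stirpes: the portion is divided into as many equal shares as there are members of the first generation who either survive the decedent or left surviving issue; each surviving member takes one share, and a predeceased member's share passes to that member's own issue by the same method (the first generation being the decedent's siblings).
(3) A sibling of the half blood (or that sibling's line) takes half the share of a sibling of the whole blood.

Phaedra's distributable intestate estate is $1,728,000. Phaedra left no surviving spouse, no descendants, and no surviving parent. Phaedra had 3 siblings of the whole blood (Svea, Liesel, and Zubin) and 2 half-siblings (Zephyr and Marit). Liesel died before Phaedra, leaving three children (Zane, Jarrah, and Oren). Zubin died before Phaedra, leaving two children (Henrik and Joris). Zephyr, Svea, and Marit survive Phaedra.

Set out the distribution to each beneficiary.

Zephyr: $216,000; Svea: $432,000; Zane: $144,000; Jarrah: $144,000; Oren: $144,000; Henrik: $216,000; Joris: $216,000; Marit: $216,000

The entire $1,728,000 passes to the siblings and their issue.
Counting each half-blood sibling's line as half a unit, there are 4 units in $1,728,000, so one unit is $432,000. Whole-blood lines (Svea, Liesel, and Zubin) take $432,000 each; half-blood lines (Zephyr and Marit) take $216,000 each.
Liesel's share ($432,000) is divided into 3 shares of $144,000: Zane, Jarrah, and Oren each take $144,000.
Zubin's share ($432,000) is divided into 2 shares of $216,000: Henrik and Joris each take $216,000.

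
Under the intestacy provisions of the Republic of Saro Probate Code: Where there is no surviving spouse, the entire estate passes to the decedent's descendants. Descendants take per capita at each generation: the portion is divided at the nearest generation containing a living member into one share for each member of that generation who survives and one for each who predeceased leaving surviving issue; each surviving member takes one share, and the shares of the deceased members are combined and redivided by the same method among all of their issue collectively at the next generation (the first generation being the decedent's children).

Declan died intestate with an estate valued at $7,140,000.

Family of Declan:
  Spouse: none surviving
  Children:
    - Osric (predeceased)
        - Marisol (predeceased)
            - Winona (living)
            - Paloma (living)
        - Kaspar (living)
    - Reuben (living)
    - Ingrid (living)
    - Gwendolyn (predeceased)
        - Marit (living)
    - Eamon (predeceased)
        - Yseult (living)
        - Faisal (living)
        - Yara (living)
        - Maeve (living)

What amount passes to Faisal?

Faisal receives $612,000.

The entire $7,140,000 passes to the descendants.
That amount ($7,140,000) is divided at the children's generation into 5 shares of $1,428,000. Reuben and Ingrid each take $1,428,000. The 3 shares of the deceased (Osric, Gwendolyn, and Eamon) are combined into a pool of $4,284,000.
That pool ($4,284,000) is divided at the grandchildren's generation into 7 shares of $612,000. Kaspar, Marit, Yseult, Faisal, Yara, and Maeve each take $612,000. The remaining share for the deceased Marisol ($612,000) is carried to the next generation.
That pool ($612,000) is divided at the great-grandchildren's generation equally among Winona and Paloma: $306,000 each.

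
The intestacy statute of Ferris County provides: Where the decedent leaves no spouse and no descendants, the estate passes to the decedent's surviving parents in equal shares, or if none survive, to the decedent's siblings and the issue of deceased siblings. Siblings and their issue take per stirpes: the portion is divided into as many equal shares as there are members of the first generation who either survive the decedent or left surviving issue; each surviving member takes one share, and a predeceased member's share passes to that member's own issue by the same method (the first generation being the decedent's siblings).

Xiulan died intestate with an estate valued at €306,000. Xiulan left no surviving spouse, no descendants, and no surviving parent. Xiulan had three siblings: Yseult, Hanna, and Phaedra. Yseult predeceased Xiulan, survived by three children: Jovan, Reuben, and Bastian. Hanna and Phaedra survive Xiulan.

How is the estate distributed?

Jovan: €34,000; Reuben: €34,000; Bastian: €34,000; Hanna: €102,000; Phaedra: €102,000

The entire €306,000 passes to the siblings and their issue.
That amount (€306,000) is divided into 3 shares of €102,000: Hanna and Phaedra each take €102,000; Yseult's €102,000 share passes to Yseult's issue.
Yseult's share (€102,000) is divided into 3 shares of €34,000: Jovan, Reuben, and Bastian each take €34,000.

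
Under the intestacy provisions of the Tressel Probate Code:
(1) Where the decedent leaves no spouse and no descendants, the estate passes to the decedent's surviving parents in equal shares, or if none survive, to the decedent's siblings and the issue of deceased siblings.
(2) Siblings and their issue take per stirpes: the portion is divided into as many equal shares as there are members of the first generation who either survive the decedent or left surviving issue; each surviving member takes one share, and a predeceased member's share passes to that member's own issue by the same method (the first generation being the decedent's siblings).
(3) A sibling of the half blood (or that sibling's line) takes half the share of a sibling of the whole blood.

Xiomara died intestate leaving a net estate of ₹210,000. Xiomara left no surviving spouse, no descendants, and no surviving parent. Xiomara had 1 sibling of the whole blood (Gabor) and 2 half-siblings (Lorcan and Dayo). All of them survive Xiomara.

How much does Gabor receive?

Gabor receives ₹105,000.

The entire ₹210,000 passes to the siblings and their issue.
Counting each half-blood sibling's line as half a unit, there are 2 units in ₹210,000, so one unit is ₹105,000. Whole-blood lines (Gabor) take ₹105,000 each; half-blood lines (Lorcan and Dayo) take ₹52,500 each.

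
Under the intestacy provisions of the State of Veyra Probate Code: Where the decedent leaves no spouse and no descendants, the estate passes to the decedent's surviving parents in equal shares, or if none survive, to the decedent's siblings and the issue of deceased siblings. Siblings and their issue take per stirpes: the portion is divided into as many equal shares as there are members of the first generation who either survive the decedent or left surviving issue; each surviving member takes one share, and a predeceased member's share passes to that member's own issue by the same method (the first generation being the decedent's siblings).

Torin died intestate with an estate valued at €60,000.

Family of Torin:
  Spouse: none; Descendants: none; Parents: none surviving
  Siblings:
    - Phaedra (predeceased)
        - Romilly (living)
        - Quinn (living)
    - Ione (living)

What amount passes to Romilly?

The entire €60,000 passes to the siblings and their issue.
That amount (€60,000) is divided into 2 shares of €30,000: Ione takes €30,000; Phaedra's €30,000 share passes to Phaedra's issue.
Phaedra's share (€30,000) is divided into 2 shares of €15,000: Romilly and Quinn each take €15,000.

Romilly receives €15,000.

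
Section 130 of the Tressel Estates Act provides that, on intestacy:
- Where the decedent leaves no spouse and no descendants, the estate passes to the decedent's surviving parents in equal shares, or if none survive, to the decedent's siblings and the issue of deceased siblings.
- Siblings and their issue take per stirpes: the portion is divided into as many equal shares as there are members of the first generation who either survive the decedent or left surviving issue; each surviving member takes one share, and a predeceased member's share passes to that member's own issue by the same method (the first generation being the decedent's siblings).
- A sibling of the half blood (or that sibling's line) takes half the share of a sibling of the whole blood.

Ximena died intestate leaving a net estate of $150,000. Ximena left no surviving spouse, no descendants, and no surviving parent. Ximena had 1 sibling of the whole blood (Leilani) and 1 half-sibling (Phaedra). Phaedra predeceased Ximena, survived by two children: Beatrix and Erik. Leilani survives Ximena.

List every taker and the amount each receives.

The entire $150,000 passes to the siblings and their issue.
Counting each half-blood sibling's line as half a unit, there are 3/2 units in $150,000, so one unit is $100,000. Whole-blood lines (Leilani) take $100,000 each; half-blood lines (Phaedra) take $50,000 each.
Phaedra's share ($50,000) is divided into 2 shares of $25,000: Beatrix and Erik each take $25,000.

Leilani: $100,000; Beatrix: $25,000; Erik: $25,000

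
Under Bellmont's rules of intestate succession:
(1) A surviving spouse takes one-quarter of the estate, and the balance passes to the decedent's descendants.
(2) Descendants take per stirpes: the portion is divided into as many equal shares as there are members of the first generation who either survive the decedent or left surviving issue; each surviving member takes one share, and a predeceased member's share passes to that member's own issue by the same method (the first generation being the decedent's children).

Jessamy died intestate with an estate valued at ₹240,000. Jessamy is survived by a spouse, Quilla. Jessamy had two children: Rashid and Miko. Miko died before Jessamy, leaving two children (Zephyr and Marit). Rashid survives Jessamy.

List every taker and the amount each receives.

Quilla: ₹60,000; Rashid: ₹90,000; Zephyr: ₹45,000; Marit: ₹45,000

Quilla takes one-quarter of ₹240,000 = ₹60,000. The remaining ₹180,000 passes to the descendants.
The descendants' portion (₹180,000) is divided into 2 shares of ₹90,000: Rashid takes ₹90,000; Miko's ₹90,000 share passes to Miko's issue.
Miko's share (₹90,000) is divided into 2 shares of ₹45,000: Zephyr and Marit each take ₹45,000.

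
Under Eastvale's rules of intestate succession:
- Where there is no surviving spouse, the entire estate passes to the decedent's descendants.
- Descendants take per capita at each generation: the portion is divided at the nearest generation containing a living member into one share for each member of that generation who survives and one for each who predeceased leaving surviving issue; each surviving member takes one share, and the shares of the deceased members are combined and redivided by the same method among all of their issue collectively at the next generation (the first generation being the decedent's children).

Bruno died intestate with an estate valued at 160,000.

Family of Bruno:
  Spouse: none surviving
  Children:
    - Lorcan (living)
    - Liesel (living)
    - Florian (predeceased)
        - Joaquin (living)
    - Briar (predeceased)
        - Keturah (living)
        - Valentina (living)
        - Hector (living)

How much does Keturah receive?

Keturah receives 20,000.

The entire 160,000 passes to the descendants.
That amount (160,000) is divided at the children's generation into 4 shares of 40,000. Lorcan and Liesel each take 40,000. The 2 shares of the deceased (Florian and Briar) are combined into a pool of 80,000.
That pool (80,000) is divided at the grandchildren's generation equally among Joaquin, Keturah, Valentina, and Hector: 20,000 each.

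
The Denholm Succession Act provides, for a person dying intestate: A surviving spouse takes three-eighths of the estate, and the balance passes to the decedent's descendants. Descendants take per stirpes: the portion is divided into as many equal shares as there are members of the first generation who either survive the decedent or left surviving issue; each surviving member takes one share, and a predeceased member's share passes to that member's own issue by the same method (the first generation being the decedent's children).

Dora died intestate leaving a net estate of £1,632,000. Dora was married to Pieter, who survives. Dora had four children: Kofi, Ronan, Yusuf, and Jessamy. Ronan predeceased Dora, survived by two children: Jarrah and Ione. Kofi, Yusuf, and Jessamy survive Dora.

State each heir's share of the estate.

Pieter: £612,000; Kofi: £255,000; Jarrah: £127,500; Ione: £127,500; Yusuf: £255,000; Jessamy: £255,000

Pieter takes three-eighths of £1,632,000 = £612,000. The remaining £1,020,000 passes to the descendants.
The descendants' portion (£1,020,000) is divided into 4 shares of £255,000: Kofi, Yusuf, and Jessamy each take £255,000; Ronan's £255,000 share passes to Ronan's issue.
Ronan's share (£255,000) is divided into 2 shares of £127,500: Jarrah and Ione each take £127,500.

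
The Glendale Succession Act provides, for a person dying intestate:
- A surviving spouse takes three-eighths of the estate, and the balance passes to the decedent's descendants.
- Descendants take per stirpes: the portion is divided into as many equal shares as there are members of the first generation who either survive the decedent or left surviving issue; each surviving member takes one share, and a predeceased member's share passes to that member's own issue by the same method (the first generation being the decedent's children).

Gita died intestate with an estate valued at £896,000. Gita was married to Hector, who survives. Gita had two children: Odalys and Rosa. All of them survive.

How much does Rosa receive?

Rosa receives £280,000.

Hector takes three-eighths of £896,000 = £336,000. The remaining £560,000 passes to the descendants.
The descendants' portion (£560,000) is divided into 2 shares of £280,000: Odalys and Rosa each take £280,000.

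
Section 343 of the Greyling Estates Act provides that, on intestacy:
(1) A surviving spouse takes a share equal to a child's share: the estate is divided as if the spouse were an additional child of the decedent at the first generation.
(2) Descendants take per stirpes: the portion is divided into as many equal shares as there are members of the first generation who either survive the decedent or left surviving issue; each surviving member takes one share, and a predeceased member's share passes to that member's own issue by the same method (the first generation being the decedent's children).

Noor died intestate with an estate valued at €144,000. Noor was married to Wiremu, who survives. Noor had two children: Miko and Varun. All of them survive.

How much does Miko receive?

Miko receives €48,000.

The spouse counts as an additional share at the children's level, so there are 3 primary shares of €48,000. Wiremu takes one such share (€48,000).
The children's combined portion (€96,000) is divided into 2 shares of €48,000: Miko and Varun each take €48,000.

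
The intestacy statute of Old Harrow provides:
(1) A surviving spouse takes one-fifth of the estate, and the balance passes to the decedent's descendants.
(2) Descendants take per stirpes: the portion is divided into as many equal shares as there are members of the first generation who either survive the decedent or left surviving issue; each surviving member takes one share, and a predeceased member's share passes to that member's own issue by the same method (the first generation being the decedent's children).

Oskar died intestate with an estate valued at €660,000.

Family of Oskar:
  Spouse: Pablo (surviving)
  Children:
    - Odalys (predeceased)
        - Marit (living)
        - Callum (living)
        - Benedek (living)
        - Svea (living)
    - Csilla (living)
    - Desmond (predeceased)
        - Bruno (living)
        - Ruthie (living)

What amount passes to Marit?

Marit receives €44,000.

Pablo takes one-fifth of €660,000 = €132,000. The remaining €528,000 passes to the descendants.
The descendants' portion (€528,000) is divided into 3 shares of €176,000: Csilla takes €176,000; Odalys's €176,000 share passes to Odalys's issue; Desmond's €176,000 share passes to Desmond's issue.
Odalys's share (€176,000) is divided into 4 shares of €44,000: Marit, Callum, Benedek, and Svea each take €44,000.
Desmond's share (€176,000) is divided into 2 shares of €88,000: Bruno and Ruthie each take €88,000.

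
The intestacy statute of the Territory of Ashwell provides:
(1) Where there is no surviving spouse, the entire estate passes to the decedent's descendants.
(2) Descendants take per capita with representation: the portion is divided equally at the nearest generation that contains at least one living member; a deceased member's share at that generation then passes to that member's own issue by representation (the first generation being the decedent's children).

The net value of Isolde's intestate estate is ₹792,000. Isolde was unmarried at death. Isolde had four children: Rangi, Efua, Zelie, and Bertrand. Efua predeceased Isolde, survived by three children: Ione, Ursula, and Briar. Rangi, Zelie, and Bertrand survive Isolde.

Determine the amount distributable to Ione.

Ione receives ₹66,000.

The entire ₹792,000 passes to the descendants.
That amount (₹792,000) is divided into 4 shares of ₹198,000: Rangi, Zelie, and Bertrand each take ₹198,000; Efua's ₹198,000 share passes to Efua's issue.
Efua's share (₹198,000) is divided into 3 shares of ₹66,000: Ione, Ursula, and Briar each take ₹66,000.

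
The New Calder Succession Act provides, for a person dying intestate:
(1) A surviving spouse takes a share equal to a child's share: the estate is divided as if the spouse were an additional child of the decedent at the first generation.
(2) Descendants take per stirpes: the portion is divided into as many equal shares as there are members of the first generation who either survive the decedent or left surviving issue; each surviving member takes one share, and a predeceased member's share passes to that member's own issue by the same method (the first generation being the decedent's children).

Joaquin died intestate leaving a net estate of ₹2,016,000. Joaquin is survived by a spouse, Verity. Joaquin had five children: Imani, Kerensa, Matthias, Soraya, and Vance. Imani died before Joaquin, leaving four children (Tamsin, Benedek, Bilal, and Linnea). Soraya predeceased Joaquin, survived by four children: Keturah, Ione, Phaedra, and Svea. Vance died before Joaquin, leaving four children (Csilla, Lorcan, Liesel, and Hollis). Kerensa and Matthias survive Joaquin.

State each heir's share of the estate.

Verity: ₹336,000; Tamsin: ₹84,000; Benedek: ₹84,000; Bilal: ₹84,000; Linnea: ₹84,000; Kerensa: ₹336,000; Matthias: ₹336,000; Keturah: ₹84,000; Ione: ₹84,000; Phaedra: ₹84,000; Svea: ₹84,000; Csilla: ₹84,000; Lorcan: ₹84,000; Liesel: ₹84,000; Hollis: ₹84,000

The spouse counts as an additional share at the children's level, so there are 6 primary shares of ₹336,000. Verity takes one such share (₹336,000).
The children's combined portion (₹1,680,000) is divided into 5 shares of ₹336,000: Kerensa and Matthias each take ₹336,000; Imani's ₹336,000 share passes to Imani's issue; Soraya's ₹336,000 share passes to Soraya's issue; Vance's ₹336,000 share passes to Vance's issue.
Imani's share (₹336,000) is divided into 4 shares of ₹84,000: Tamsin, Benedek, Bilal, and Linnea each take ₹84,000.
Soraya's share (₹336,000) is divided into 4 shares of ₹84,000: Keturah, Ione, Phaedra, and Svea each take ₹84,000.
Vance's share (₹336,000) is divided into 4 shares of ₹84,000: Csilla, Lorcan, Liesel, and Hollis each take ₹84,000.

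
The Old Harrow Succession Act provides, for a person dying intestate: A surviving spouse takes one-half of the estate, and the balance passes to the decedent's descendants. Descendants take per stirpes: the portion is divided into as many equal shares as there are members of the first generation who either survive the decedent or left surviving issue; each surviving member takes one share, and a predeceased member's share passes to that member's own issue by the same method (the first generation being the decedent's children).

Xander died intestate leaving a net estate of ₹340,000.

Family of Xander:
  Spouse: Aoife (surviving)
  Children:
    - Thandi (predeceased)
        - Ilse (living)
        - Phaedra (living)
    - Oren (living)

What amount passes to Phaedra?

Phaedra receives ₹42,500.

Aoife takes one-half of ₹340,000 = ₹170,000. The remaining ₹170,000 passes to the descendants.
The descendants' portion (₹170,000) is divided into 2 shares of ₹85,000: Oren takes ₹85,000; Thandi's ₹85,000 share passes to Thandi's issue.
Thandi's share (₹85,000) is divided into 2 shares of ₹42,500: Ilse and Phaedra each take ₹42,500.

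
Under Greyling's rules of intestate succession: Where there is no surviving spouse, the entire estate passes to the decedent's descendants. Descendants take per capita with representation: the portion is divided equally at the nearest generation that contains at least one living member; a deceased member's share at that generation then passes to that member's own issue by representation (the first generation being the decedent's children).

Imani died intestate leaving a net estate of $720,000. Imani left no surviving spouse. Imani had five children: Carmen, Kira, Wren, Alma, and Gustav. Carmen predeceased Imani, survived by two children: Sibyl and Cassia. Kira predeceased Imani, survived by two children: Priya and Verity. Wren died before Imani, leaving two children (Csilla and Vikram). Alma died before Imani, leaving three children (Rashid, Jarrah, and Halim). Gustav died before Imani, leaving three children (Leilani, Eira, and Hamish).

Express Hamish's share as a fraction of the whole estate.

The entire $720,000 passes to the descendants.
No child survives, so the initial division is made at the grandchildren's generation.
That amount ($720,000) is divided into 12 shares of $60,000: Sibyl, Cassia, Priya, Verity, Csilla, Vikram, Rashid, Jarrah, Halim, Leilani, Eira, and Hamish each take $60,000.

Hamish receives 1/12 of the estate.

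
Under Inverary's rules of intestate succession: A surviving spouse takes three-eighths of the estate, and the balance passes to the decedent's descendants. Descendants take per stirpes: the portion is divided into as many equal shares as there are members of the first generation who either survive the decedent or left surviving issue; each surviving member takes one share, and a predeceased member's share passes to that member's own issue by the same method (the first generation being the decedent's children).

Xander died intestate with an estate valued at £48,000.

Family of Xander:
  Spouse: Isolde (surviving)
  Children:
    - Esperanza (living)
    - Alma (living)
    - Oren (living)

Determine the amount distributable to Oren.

Oren receives £10,000.

Isolde takes three-eighths of £48,000 = £18,000. The remaining £30,000 passes to the descendants.
The descendants' portion (£30,000) is divided into 3 shares of £10,000: Esperanza, Alma, and Oren each take £10,000.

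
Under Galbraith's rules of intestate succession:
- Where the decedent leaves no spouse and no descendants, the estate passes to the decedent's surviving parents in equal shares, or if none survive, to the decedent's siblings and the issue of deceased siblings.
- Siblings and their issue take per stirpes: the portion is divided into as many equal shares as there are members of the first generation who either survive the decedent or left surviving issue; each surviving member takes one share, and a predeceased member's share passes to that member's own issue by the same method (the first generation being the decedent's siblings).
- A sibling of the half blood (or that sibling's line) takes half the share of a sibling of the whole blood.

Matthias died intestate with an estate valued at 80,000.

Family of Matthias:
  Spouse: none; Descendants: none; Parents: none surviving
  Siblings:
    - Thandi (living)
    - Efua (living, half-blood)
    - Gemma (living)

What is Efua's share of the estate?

The entire 80,000 passes to the siblings and their issue.
Counting each half-blood sibling's line as half a unit, there are 5/2 units in 80,000, so one unit is 32,000. Whole-blood lines (Thandi and Gemma) take 32,000 each; half-blood lines (Efua) take 16,000 each.

Efua receives 16,000.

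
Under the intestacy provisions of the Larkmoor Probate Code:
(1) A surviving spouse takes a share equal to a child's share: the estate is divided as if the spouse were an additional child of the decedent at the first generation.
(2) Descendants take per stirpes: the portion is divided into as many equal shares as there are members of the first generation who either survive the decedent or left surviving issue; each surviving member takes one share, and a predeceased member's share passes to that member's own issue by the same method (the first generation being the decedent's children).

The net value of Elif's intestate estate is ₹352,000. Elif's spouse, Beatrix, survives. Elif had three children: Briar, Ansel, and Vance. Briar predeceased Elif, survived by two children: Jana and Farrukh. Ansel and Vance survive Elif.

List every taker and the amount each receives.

Beatrix: ₹88,000; Jana: ₹44,000; Farrukh: ₹44,000; Ansel: ₹88,000; Vance: ₹88,000

The spouse counts as an additional share at the children's level, so there are 4 primary shares of ₹88,000. Beatrix takes one such share (₹88,000).
The children's combined portion (₹264,000) is divided into 3 shares of ₹88,000: Ansel and Vance each take ₹88,000; Briar's ₹88,000 share passes to Briar's issue.
Briar's share (₹88,000) is divided into 2 shares of ₹44,000: Jana and Farrukh each take ₹44,000.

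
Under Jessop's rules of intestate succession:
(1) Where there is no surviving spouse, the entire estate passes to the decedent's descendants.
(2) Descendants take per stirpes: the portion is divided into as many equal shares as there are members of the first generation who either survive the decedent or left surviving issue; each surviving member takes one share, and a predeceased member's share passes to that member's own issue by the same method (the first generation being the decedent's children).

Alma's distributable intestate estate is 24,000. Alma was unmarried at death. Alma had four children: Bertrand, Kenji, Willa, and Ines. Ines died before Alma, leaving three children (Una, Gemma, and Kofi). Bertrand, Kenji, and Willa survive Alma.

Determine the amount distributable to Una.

The entire 24,000 passes to the descendants.
That amount (24,000) is divided into 4 shares of 6,000: Bertrand, Kenji, and Willa each take 6,000; Ines's 6,000 share passes to Ines's issue.
Ines's share (6,000) is divided into 3 shares of 2,000: Una, Gemma, and Kofi each take 2,000.

Una receives 2,000.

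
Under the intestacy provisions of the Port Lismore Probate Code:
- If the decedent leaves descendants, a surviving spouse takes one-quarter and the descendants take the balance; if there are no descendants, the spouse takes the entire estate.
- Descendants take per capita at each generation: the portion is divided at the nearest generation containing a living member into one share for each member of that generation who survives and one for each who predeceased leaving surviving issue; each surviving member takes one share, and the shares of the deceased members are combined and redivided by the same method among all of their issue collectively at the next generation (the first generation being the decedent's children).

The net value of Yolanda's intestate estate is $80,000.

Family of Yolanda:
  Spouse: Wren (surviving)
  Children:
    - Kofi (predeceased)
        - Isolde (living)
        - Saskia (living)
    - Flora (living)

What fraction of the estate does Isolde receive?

Isolde receives 3/16 of the estate.

Wren takes one-quarter of $80,000 = $20,000. The remaining $60,000 passes to the descendants.
The descendants' portion ($60,000) is divided at the children's generation into 2 shares of $30,000. Flora takes $30,000. The remaining share for the deceased Kofi ($30,000) is carried to the next generation.
That pool ($30,000) is divided at the grandchildren's generation equally among Isolde and Saskia: $15,000 each.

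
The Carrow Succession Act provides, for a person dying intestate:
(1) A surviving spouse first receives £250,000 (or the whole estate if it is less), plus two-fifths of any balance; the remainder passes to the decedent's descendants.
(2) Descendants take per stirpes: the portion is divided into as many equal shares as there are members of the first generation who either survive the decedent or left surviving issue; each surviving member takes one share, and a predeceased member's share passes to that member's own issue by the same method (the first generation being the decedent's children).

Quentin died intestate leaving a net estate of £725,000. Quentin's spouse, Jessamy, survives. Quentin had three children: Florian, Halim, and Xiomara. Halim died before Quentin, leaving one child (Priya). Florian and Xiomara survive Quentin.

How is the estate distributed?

Jessamy first takes £250,000, leaving a balance of £475,000. Jessamy then takes two-fifths of the balance (£190,000), for a total of £440,000. The remaining £285,000 passes to the descendants.
The descendants' portion (£285,000) is divided into 3 shares of £95,000: Florian and Xiomara each take £95,000; Halim's £95,000 share passes to Halim's issue.
Halim's share (£95,000) passes entirely to Priya.

Jessamy: £440,000; Florian: £95,000; Priya: £95,000; Xiomara: £95,000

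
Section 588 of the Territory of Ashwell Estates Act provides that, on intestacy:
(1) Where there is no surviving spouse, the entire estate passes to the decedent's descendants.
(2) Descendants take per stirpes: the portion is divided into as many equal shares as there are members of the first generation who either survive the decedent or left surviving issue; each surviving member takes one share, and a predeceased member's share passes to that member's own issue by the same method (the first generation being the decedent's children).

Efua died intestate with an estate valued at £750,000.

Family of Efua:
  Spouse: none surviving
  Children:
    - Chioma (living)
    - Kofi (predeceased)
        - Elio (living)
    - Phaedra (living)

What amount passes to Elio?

Elio receives £250,000.

The entire £750,000 passes to the descendants.
That amount (£750,000) is divided into 3 shares of £250,000: Chioma and Phaedra each take £250,000; Kofi's £250,000 share passes to Kofi's issue.
Kofi's share (£250,000) passes entirely to Elio.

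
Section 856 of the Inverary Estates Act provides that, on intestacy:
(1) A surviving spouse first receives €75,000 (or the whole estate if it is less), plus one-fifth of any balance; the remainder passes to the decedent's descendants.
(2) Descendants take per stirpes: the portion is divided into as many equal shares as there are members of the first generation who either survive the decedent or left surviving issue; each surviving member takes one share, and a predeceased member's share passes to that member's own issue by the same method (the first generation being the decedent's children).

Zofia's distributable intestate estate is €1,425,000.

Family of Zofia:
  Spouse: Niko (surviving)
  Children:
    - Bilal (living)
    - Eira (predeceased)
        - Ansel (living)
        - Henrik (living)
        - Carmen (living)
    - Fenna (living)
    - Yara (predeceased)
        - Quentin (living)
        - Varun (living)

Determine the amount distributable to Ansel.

Niko first takes €75,000, leaving a balance of €1,350,000. Niko then takes one-fifth of the balance (€270,000), for a total of €345,000. The remaining €1,080,000 passes to the descendants.
The descendants' portion (€1,080,000) is divided into 4 shares of €270,000: Bilal and Fenna each take €270,000; Eira's €270,000 share passes to Eira's issue; Yara's €270,000 share passes to Yara's issue.
Eira's share (€270,000) is divided into 3 shares of €90,000: Ansel, Henrik, and Carmen each take €90,000.
Yara's share (€270,000) is divided into 2 shares of €135,000: Quentin and Varun each take €135,000.

Ansel receives €90,000.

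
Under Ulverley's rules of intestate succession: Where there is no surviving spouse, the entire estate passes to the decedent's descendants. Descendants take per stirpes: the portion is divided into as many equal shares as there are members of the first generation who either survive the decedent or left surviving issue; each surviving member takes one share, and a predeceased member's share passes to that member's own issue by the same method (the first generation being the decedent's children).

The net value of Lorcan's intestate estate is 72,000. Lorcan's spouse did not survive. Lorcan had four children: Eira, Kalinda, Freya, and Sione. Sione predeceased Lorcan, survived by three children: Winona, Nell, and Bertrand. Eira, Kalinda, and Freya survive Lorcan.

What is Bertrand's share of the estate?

The entire 72,000 passes to the descendants.
That amount (72,000) is divided into 4 shares of 18,000: Eira, Kalinda, and Freya each take 18,000; Sione's 18,000 share passes to Sione's issue.
Sione's share (18,000) is divided into 3 shares of 6,000: Winona, Nell, and Bertrand each take 6,000.

Bertrand receives 6,000.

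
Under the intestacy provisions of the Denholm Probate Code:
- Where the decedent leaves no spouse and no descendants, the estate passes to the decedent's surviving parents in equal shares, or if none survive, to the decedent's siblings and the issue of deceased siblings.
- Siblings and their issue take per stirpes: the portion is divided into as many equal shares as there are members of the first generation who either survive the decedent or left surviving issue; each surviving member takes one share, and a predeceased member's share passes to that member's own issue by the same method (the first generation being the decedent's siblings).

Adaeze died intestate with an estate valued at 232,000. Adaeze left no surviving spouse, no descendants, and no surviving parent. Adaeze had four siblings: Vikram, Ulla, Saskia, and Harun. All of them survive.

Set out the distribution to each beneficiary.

Vikram: 58,000; Ulla: 58,000; Saskia: 58,000; Harun: 58,000

The entire 232,000 passes to the siblings and their issue.
That amount (232,000) is divided into 4 shares of 58,000: Vikram, Ulla, Saskia, and Harun each take 58,000.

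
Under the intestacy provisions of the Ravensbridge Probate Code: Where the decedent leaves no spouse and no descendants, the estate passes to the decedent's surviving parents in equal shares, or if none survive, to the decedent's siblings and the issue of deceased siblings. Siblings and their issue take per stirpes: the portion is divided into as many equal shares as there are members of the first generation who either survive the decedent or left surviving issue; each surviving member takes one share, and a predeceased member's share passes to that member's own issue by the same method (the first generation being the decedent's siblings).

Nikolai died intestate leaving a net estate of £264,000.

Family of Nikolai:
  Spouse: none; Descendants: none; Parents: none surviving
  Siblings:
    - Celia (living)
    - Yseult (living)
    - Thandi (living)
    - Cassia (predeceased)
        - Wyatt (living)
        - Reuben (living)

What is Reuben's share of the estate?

Reuben receives £33,000.

The entire £264,000 passes to the siblings and their issue.
That amount (£264,000) is divided into 4 shares of £66,000: Celia, Yseult, and Thandi each take £66,000; Cassia's £66,000 share passes to Cassia's issue.
Cassia's share (£66,000) is divided into 2 shares of £33,000: Wyatt and Reuben each take £33,000.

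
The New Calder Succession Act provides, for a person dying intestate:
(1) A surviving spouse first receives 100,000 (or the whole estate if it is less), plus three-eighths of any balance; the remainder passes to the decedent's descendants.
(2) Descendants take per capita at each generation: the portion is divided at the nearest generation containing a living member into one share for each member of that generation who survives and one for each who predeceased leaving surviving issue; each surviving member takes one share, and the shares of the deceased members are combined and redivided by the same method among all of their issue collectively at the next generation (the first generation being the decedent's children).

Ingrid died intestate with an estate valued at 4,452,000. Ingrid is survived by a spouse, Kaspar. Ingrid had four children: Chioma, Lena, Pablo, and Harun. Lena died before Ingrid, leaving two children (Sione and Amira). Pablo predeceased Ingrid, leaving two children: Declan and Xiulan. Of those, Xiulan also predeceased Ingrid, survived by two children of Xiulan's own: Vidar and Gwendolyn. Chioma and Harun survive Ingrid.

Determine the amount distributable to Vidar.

Kaspar first takes 100,000, leaving a balance of 4,352,000. Kaspar then takes three-eighths of the balance (1,632,000), for a total of 1,732,000. The remaining 2,720,000 passes to the descendants.
The descendants' portion (2,720,000) is divided at the children's generation into 4 shares of 680,000. Chioma and Harun each take 680,000. The 2 shares of the deceased (Lena and Pablo) are combined into a pool of 1,360,000.
That pool (1,360,000) is divided at the grandchildren's generation into 4 shares of 340,000. Sione, Amira, and Declan each take 340,000. The remaining share for the deceased Xiulan (340,000) is carried to the next generation.
That pool (340,000) is divided at the great-grandchildren's generation equally among Vidar and Gwendolyn: 170,000 each.

Vidar receives 170,000.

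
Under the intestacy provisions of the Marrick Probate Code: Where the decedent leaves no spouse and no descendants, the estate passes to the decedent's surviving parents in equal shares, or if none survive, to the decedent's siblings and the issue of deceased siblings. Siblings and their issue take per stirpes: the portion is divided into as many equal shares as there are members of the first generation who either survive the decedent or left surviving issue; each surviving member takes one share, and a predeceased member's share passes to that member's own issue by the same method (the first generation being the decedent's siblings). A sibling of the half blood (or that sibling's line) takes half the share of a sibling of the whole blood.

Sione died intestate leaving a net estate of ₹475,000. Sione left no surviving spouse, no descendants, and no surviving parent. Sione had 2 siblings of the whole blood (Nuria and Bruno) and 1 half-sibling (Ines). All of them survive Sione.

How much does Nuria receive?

Nuria receives ₹190,000.

The entire ₹475,000 passes to the siblings and their issue.
Counting each half-blood sibling's line as half a unit, there are 5/2 units in ₹475,000, so one unit is ₹190,000. Whole-blood lines (Nuria and Bruno) take ₹190,000 each; half-blood lines (Ines) take ₹95,000 each.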